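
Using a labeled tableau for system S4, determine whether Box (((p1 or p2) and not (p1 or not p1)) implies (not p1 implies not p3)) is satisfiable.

1. Box (((p1 or p2) and not (p1 or not p1)) implies (not p1 implies not p3)), 0
2. ((p1 or p2) and not (p1 or not p1)) implies (not p1 implies not p3), 0   [Box-rule on 1 via 0R0]
3. not p1 implies not p3, 0   [implies-rule on 2 (branches; this branch)]
4. not p3, 0   [implies-rule on 3 (branches; this branch)]
Accessibility: 0R0

Satisfiable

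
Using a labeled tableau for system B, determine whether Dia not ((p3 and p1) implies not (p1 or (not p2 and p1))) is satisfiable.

Satisfiable (open branch found)

1. Dia not ((p3 and p1) implies not (p1 or (not p2 and p1))), u
2. not ((p3 and p1) implies not (p1 or (not p2 and p1))), v
3. p3 and p1, v
4. p1 or (not p2 and p1), v
5. p3, v
6. p1, v
7. not p2 and p1, v
8. not p2, v
Accessibility: uRu, uRv, vRu, vRv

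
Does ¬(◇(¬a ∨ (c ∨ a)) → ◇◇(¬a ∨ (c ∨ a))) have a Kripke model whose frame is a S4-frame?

No, unsatisfiable

1. ¬(◇(¬a ∨ (c ∨ a)) → ◇◇(¬a ∨ (c ∨ a))), 0
2. ◇(¬a ∨ (c ∨ a)), 0
3. ¬◇◇(¬a ∨ (c ∨ a)), 0
4. ¬◇(¬a ∨ (c ∨ a)), 0
5. ¬(¬a ∨ (c ∨ a)), 0
6. a, 0
7. ¬(c ∨ a), 0
8. ¬c, 0
9. ¬a, 0
Accessibility: 0R0
Branch closes: a and ¬a both at 0.
(One branch shown.) All branches close.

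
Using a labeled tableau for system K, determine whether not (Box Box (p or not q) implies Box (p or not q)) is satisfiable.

1. not (Box Box (p or not q) implies Box (p or not q)), w0
2. Box Box (p or not q), w0
3. not Box (p or not q), w0
4. not (p or not q), w1
5. not p, w1
6. q, w1
7. Box (p or not q), w1
Accessibility: w0Rw1

Satisfiable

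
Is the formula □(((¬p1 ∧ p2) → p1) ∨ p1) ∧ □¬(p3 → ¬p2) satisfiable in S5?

1. □(((¬p1 ∧ p2) → p1) ∨ p1) ∧ □¬(p3 → ¬p2), 0
2. □(((¬p1 ∧ p2) → p1) ∨ p1), 0
3. □¬(p3 → ¬p2), 0
4. ((¬p1 ∧ p2) → p1) ∨ p1, 0
5. ¬(p3 → ¬p2), 0
6. p3, 0
7. p2, 0
8. p1, 0
Accessibility: 0R0

Satisfiable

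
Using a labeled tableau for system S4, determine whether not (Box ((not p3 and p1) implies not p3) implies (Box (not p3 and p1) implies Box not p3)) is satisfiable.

Unsatisfiable

1. not (Box ((not p3 and p1) implies not p3) implies (Box (not p3 and p1) implies Box not p3)), u
2. Box ((not p3 and p1) implies not p3), u
3. not (Box (not p3 and p1) implies Box not p3), u
4. Box (not p3 and p1), u
5. not Box not p3, u
6. (not p3 and p1) implies not p3, u
7. not p3 and p1, u
8. not p3, u
9. p1, u
10. p3, v
11. (not p3 and p1) implies not p3, v
12. not p3 and p1, v
13. not p3, v
14. p1, v
Accessibility: uRu, uRv, vRv
Branch closes: p3 and not p3 both at v.
All branches of the tableau close; one closing branch shown above.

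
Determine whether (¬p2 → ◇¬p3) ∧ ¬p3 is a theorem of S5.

No, not valid

Tableau for the negation ¬((¬p2 → ◇¬p3) ∧ ¬p3):
1. ¬((¬p2 → ◇¬p3) ∧ ¬p3), u
2. p3, u
Accessibility: uRu
The negation has an open branch (countermodel exists).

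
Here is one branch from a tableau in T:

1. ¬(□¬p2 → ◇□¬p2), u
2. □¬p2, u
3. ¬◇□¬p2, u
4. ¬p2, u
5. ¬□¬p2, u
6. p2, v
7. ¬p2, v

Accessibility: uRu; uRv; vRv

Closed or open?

Both p2 and ¬p2 appear at v.

Closed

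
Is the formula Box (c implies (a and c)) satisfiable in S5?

Satisfiable

1. Box (c implies (a and c)), u
2. c implies (a and c), u
3. a and c, u
4. a, u
5. c, u
Accessibility: uRu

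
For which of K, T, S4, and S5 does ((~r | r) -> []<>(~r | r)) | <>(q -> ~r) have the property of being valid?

T-tableau for the negation ~(((~r | r) -> []<>(~r | r)) | <>(q -> ~r)):
1. ~(((~r | r) -> []<>(~r | r)) | <>(q -> ~r)), w0
2. ~((~r | r) -> []<>(~r | r)), w0
3. ~<>(q -> ~r), w0
4. ~r | r, w0
5. ~[]<>(~r | r), w0
6. ~(q -> ~r), w0
7. q, w0
8. r, w0
9. ~<>(~r | r), w1
10. ~(q -> ~r), w1
11. q, w1
12. r, w1
13. ~(~r | r), w1
14. ~r, w1
Accessibility: w0Rw0, w0Rw1, w1Rw1
Branch closes: r and ~r both at w1.
Every branch closes (one shown): valid in T, hence also in S4, S5 (every theorem of T is a theorem of S4 and S5).
K-tableau for the negation ~(((~r | r) -> []<>(~r | r)) | <>(q -> ~r)):
1. ~(((~r | r) -> []<>(~r | r)) | <>(q -> ~r)), w0
2. ~((~r | r) -> []<>(~r | r)), w0
3. ~<>(q -> ~r), w0
4. ~r | r, w0
5. ~[]<>(~r | r), w0
6. r, w0
7. ~<>(~r | r), w1
8. ~(q -> ~r), w1
9. q, w1
10. r, w1
Accessibility: w0Rw1
Complete open branch: countermodel on a K-frame, so not valid in K.

T, S4, S5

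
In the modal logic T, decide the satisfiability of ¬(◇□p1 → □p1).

Satisfiable

1. ¬(◇□p1 → □p1), w0
2. ◇□p1, w0
3. ¬□p1, w0
4. □p1, w1
5. p1, w1
6. ¬p1, w2
Accessibility: w0Rw0, w0Rw1, w0Rw2, w1Rw1, w2Rw2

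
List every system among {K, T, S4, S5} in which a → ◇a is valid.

T, S4, S5

K-tableau for the negation ¬(a → ◇a):
1. ¬(a → ◇a), 0
2. a, 0   [¬→-rule on 1]
3. ¬◇a, 0   [¬→-rule on 1]
Complete open branch: countermodel on a K-frame, so not valid in K.
T-tableau for the negation ¬(a → ◇a):
1. ¬(a → ◇a), 0
2. a, 0   [¬→-rule on 1]
3. ¬◇a, 0   [¬→-rule on 1]
4. ¬a, 0   [¬◇-rule on 3 via 0R0]
Accessibility: 0R0
Branch closes: a and ¬a both at 0.
Every branch closes (one shown): valid in T, hence also in S4, S5 (every theorem of T is a theorem of S4 and S5).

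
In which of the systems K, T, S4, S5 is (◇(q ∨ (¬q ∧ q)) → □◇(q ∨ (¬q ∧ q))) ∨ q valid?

S4-tableau for the negation ¬((◇(q ∨ (¬q ∧ q)) → □◇(q ∨ (¬q ∧ q))) ∨ q):
1. ¬((◇(q ∨ (¬q ∧ q)) → □◇(q ∨ (¬q ∧ q))) ∨ q), u
2. ¬(◇(q ∨ (¬q ∧ q)) → □◇(q ∨ (¬q ∧ q))), u   [¬∨-rule on 1]
3. ¬q, u   [¬∨-rule on 1]
4. ◇(q ∨ (¬q ∧ q)), u   [¬→-rule on 2]
5. ¬□◇(q ∨ (¬q ∧ q)), u   [¬→-rule on 2]
6. q ∨ (¬q ∧ q), v   [◇-rule on 4: fresh world v, uRv]
7. q, v   [∨-rule on 6 (branches; this branch)]
8. ¬◇(q ∨ (¬q ∧ q)), w   [¬□-rule on 5: fresh world w, uRw]
9. ¬(q ∨ (¬q ∧ q)), w   [¬◇-rule on 8 via wRw]
10. ¬q, w   [¬∨-rule on 9]
11. ¬(¬q ∧ q), w   [¬∨-rule on 9]
Accessibility: uRu, uRv, uRw, vRv, wRw
Complete open branch: countermodel on an S4-frame, so not valid in S4, nor in K, T (the same frame is also a K-frame and a T-frame).
S5-tableau for the negation ¬((◇(q ∨ (¬q ∧ q)) → □◇(q ∨ (¬q ∧ q))) ∨ q):
1. ¬((◇(q ∨ (¬q ∧ q)) → □◇(q ∨ (¬q ∧ q))) ∨ q), u
2. ¬(◇(q ∨ (¬q ∧ q)) → □◇(q ∨ (¬q ∧ q))), u   [¬∨-rule on 1]
3. ¬q, u   [¬∨-rule on 1]
4. ◇(q ∨ (¬q ∧ q)), u   [¬→-rule on 2]
5. ¬□◇(q ∨ (¬q ∧ q)), u   [¬→-rule on 2]
6. q ∨ (¬q ∧ q), v   [◇-rule on 4: fresh world v, uRv]
7. q, v   [∨-rule on 6 (branches; this branch)]
8. ¬◇(q ∨ (¬q ∧ q)), w   [¬□-rule on 5: fresh world w, uRw]
9. ¬(q ∨ (¬q ∧ q)), u   [¬◇-rule on 8 via wRu]
10. ¬(¬q ∧ q), u   [¬∨-rule on 9]
11. ¬(q ∨ (¬q ∧ q)), v   [¬◇-rule on 8 via wRv]
12. ¬q, v   [¬∨-rule on 11]
13. ¬(¬q ∧ q), v   [¬∨-rule on 11]
Accessibility: uRu, uRv, uRw, vRu, vRv, vRw, wRu, wRv, wRw
Branch closes: q and ¬q both at v.
Every branch closes (one shown): valid in S5.

S5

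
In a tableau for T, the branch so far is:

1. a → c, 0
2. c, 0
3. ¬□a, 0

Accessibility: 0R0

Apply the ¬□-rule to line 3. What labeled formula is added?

a fresh world 1 with 0R1, and ¬a at 1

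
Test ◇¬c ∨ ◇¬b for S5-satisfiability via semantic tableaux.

Satisfiable

1. ◇¬c ∨ ◇¬b, 0
2. ◇¬b, 0
3. ¬b, 1
Accessibility: 0R0, 0R1, 1R0, 1R1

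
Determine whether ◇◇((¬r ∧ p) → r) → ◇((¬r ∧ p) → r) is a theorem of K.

Tableau for the negation ¬(◇◇((¬r ∧ p) → r) → ◇((¬r ∧ p) → r)):
1. ¬(◇◇((¬r ∧ p) → r) → ◇((¬r ∧ p) → r)), u
2. ◇◇((¬r ∧ p) → r), u
3. ¬◇((¬r ∧ p) → r), u
4. ◇((¬r ∧ p) → r), v
5. ¬((¬r ∧ p) → r), v
6. ¬r ∧ p, v
7. ¬r, v
8. p, v
9. (¬r ∧ p) → r, w
10. r, w
Accessibility: uRv, vRw
The negation has an open branch (countermodel exists).

Not valid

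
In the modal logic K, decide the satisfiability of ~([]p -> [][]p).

Yes, satisfiable

1. ~([]p -> [][]p), w0
2. []p, w0
3. ~[][]p, w0
4. ~[]p, w1
5. p, w1
6. ~p, w2
Accessibility: w0Rw1, w1Rw2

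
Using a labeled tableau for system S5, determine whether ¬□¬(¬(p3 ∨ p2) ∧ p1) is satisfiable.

1. ¬□¬(¬(p3 ∨ p2) ∧ p1), 0
2. ¬(p3 ∨ p2) ∧ p1, 1
3. ¬(p3 ∨ p2), 1
4. p1, 1
5. ¬p3, 1
6. ¬p2, 1
Accessibility: 0R0, 0R1, 1R0, 1R1

Satisfiable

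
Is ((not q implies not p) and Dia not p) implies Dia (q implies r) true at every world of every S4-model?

Tableau for the negation not (((not q implies not p) and Dia not p) implies Dia (q implies r)):
1. not (((not q implies not p) and Dia not p) implies Dia (q implies r)), u
2. (not q implies not p) and Dia not p, u   [neg-implies-rule on 1]
3. not Dia (q implies r), u   [neg-implies-rule on 1]
4. not q implies not p, u   [and-rule on 2]
5. Dia not p, u   [and-rule on 2]
6. not (q implies r), u   [neg-Dia-rule on 3 via uRu]
7. q, u   [neg-implies-rule on 6]
8. not r, u   [neg-implies-rule on 6]
9. not p, u   [implies-rule on 4 (branches; this branch)]
10. not p, v   [Dia-rule on 5: fresh world v, uRv]
11. not (q implies r), v   [neg-Dia-rule on 3 via uRv]
12. q, v   [neg-implies-rule on 11]
13. not r, v   [neg-implies-rule on 11]
Accessibility: uRu, uRv, vRv
The negation has an open branch (countermodel exists).

Not valid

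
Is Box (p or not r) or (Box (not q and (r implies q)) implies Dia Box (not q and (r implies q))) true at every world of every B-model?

Yes, valid

Tableau for the negation not (Box (p or not r) or (Box (not q and (r implies q)) implies Dia Box (not q and (r implies q)))):
1. not (Box (p or not r) or (Box (not q and (r implies q)) implies Dia Box (not q and (r implies q)))), 0
2. not Box (p or not r), 0
3. not (Box (not q and (r implies q)) implies Dia Box (not q and (r implies q))), 0
4. Box (not q and (r implies q)), 0
5. not Dia Box (not q and (r implies q)), 0
6. not q and (r implies q), 0
7. not q, 0
8. r implies q, 0
9. not Box (not q and (r implies q)), 0
10. not r, 0
11. not (p or not r), 1
12. not p, 1
13. r, 1
14. not q and (r implies q), 1
15. not q, 1
16. r implies q, 1
17. not Box (not q and (r implies q)), 1
18. q, 1
Accessibility: 0R0, 0R1, 1R0, 1R1
Branch closes: q and not q both at 1.
All branches of the negation close; one closing branch shown above.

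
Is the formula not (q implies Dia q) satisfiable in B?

Unsatisfiable

1. not (q implies Dia q), u
2. q, u   [neg-implies-rule on 1]
3. not Dia q, u   [neg-implies-rule on 1]
4. not q, u   [neg-Dia-rule on 3 via uRu]
Accessibility: uRu
Branch closes: q and not q both at u.
All branches of the tableau close; one closing branch shown above.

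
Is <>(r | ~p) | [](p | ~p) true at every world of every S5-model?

Tableau for the negation ~(<>(r | ~p) | [](p | ~p)):
1. ~(<>(r | ~p) | [](p | ~p)), u
2. ~<>(r | ~p), u
3. ~[](p | ~p), u
4. ~(r | ~p), u
5. ~r, u
6. p, u
7. ~(p | ~p), v
8. ~p, v
9. p, v
Accessibility: uRu, uRv, vRu, vRv
Branch closes: p and ~p both at v.
All branches of the negation close; one closing branch shown above.

Valid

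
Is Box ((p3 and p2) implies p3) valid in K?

Tableau for the negation not Box ((p3 and p2) implies p3):
1. not Box ((p3 and p2) implies p3), 0
2. not ((p3 and p2) implies p3), 1
3. p3 and p2, 1
4. not p3, 1
5. p3, 1
6. p2, 1
Accessibility: 0R1
Branch closes: p3 and not p3 both at 1.
All branches of the negation close; one closing branch shown above.

Valid in K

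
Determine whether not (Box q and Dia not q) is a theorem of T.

Yes, valid

Tableau for the negation Box q and Dia not q:
1. Box q and Dia not q, w0
2. Box q, w0
3. Dia not q, w0
4. q, w0
5. not q, w1
6. q, w1
Accessibility: w0Rw0, w0Rw1, w1Rw1
Branch closes: q and not q both at w1.
Every branch of the negation's tableau closes; the branch above is one of them.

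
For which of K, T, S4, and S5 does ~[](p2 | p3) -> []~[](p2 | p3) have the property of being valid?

S4-tableau for the negation ~(~[](p2 | p3) -> []~[](p2 | p3)):
1. ~(~[](p2 | p3) -> []~[](p2 | p3)), u
2. ~[](p2 | p3), u
3. ~[]~[](p2 | p3), u
4. ~(p2 | p3), v
5. ~p2, v
6. ~p3, v
7. [](p2 | p3), w
8. p2 | p3, w
9. p3, w
Accessibility: uRu, uRv, uRw, vRv, wRw
Complete open branch: countermodel on an S4-frame, so not valid in S4, nor in K, T (the same frame is also a K-frame and a T-frame).
S5-tableau for the negation ~(~[](p2 | p3) -> []~[](p2 | p3)):
1. ~(~[](p2 | p3) -> []~[](p2 | p3)), u
2. ~[](p2 | p3), u
3. ~[]~[](p2 | p3), u
4. ~(p2 | p3), v
5. ~p2, v
6. ~p3, v
7. [](p2 | p3), w
8. p2 | p3, u
9. p2 | p3, v
10. p2 | p3, w
11. p3, u
12. p3, v
Accessibility: uRu, uRv, uRw, vRu, vRv, vRw, wRu, wRv, wRw
Branch closes: p3 and ~p3 both at v.
Every branch closes (one shown): valid in S5.

S5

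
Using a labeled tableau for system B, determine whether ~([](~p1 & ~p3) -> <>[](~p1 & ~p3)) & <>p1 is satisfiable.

Unsatisfiable

1. ~([](~p1 & ~p3) -> <>[](~p1 & ~p3)) & <>p1, w0
2. ~([](~p1 & ~p3) -> <>[](~p1 & ~p3)), w0
3. <>p1, w0
4. [](~p1 & ~p3), w0
5. ~<>[](~p1 & ~p3), w0
6. ~p1 & ~p3, w0
7. ~p1, w0
8. ~p3, w0
9. ~[](~p1 & ~p3), w0
10. p1, w1
11. ~p1 & ~p3, w1
12. ~p1, w1
13. ~p3, w1
Accessibility: w0Rw0, w0Rw1, w1Rw0, w1Rw1
Branch closes: p1 and ~p1 both at w1.
All branches of the tableau close; one closing branch shown above.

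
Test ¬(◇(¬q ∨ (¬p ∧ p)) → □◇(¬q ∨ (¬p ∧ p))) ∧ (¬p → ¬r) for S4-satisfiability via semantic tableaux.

1. ¬(◇(¬q ∨ (¬p ∧ p)) → □◇(¬q ∨ (¬p ∧ p))) ∧ (¬p → ¬r), 0
2. ¬(◇(¬q ∨ (¬p ∧ p)) → □◇(¬q ∨ (¬p ∧ p))), 0
3. ¬p → ¬r, 0
4. ◇(¬q ∨ (¬p ∧ p)), 0
5. ¬□◇(¬q ∨ (¬p ∧ p)), 0
6. ¬r, 0
7. ¬q ∨ (¬p ∧ p), 1
8. ¬q, 1
9. ¬◇(¬q ∨ (¬p ∧ p)), 2
10. ¬(¬q ∨ (¬p ∧ p)), 2
11. q, 2
12. ¬(¬p ∧ p), 2
13. ¬p, 2
Accessibility: 0R0, 0R1, 0R2, 1R1, 2R2

Satisfiable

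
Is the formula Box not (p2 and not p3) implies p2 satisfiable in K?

Yes, satisfiable

1. Box not (p2 and not p3) implies p2, u
2. p2, u   [implies-rule on 1 (branches; this branch)]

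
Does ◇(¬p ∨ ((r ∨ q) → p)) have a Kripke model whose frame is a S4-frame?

1. ◇(¬p ∨ ((r ∨ q) → p)), 0
2. ¬p ∨ ((r ∨ q) → p), 1
3. (r ∨ q) → p, 1
4. p, 1
Accessibility: 0R0, 0R1, 1R1

Yes, satisfiable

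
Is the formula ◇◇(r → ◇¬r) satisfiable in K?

Satisfiable

1. ◇◇(r → ◇¬r), 0
2. ◇(r → ◇¬r), 1
3. r → ◇¬r, 2
4. ◇¬r, 2
5. ¬r, 3
Accessibility: 0R1, 1R2, 2R3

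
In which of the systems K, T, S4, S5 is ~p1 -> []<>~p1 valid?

S5

S4-tableau for the negation ~(~p1 -> []<>~p1):
1. ~(~p1 -> []<>~p1), w0
2. ~p1, w0
3. ~[]<>~p1, w0
4. ~<>~p1, w1
5. p1, w1
Accessibility: w0Rw0, w0Rw1, w1Rw1
Complete open branch: countermodel on an S4-frame, so not valid in S4, nor in K, T (the same frame is also a K-frame and a T-frame).
S5-tableau for the negation ~(~p1 -> []<>~p1):
1. ~(~p1 -> []<>~p1), w0
2. ~p1, w0
3. ~[]<>~p1, w0
4. ~<>~p1, w1
5. p1, w0
Accessibility: w0Rw0, w0Rw1, w1Rw0, w1Rw1
Branch closes: p1 and ~p1 both at w0.
Every branch closes (one shown): valid in S5.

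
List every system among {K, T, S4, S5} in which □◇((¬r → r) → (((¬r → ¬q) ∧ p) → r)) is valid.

T-tableau for the negation ¬□◇((¬r → r) → (((¬r → ¬q) ∧ p) → r)):
1. ¬□◇((¬r → r) → (((¬r → ¬q) ∧ p) → r)), 0
2. ¬◇((¬r → r) → (((¬r → ¬q) ∧ p) → r)), 1   [¬□-rule on 1: fresh world 1, 0R1]
3. ¬((¬r → r) → (((¬r → ¬q) ∧ p) → r)), 1   [¬◇-rule on 2 via 1R1]
4. ¬r → r, 1   [¬→-rule on 3]
5. ¬(((¬r → ¬q) ∧ p) → r), 1   [¬→-rule on 3]
6. (¬r → ¬q) ∧ p, 1   [¬→-rule on 5]
7. ¬r, 1   [¬→-rule on 5]
8. ¬r → ¬q, 1   [∧-rule on 6]
9. p, 1   [∧-rule on 6]
10. r, 1   [→-rule on 4 (branches; this branch)]
Accessibility: 0R0, 0R1, 1R1
Branch closes: r and ¬r both at 1.
Every branch closes (one shown): valid in T, hence also in S4, S5 (every theorem of T is a theorem of S4 and S5).
K-tableau for the negation ¬□◇((¬r → r) → (((¬r → ¬q) ∧ p) → r)):
1. ¬□◇((¬r → r) → (((¬r → ¬q) ∧ p) → r)), 0
2. ¬◇((¬r → r) → (((¬r → ¬q) ∧ p) → r)), 1   [¬□-rule on 1: fresh world 1, 0R1]
Accessibility: 0R1
Complete open branch: countermodel on a K-frame, so not valid in K.

T, S4, S5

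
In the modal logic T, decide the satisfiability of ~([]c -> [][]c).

1. ~([]c -> [][]c), 0
2. []c, 0
3. ~[][]c, 0
4. c, 0
5. ~[]c, 1
6. c, 1
7. ~c, 2
Accessibility: 0R0, 0R1, 1R1, 1R2, 2R2

Satisfiable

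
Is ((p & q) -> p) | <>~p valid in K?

Tableau for the negation ~(((p & q) -> p) | <>~p):
1. ~(((p & q) -> p) | <>~p), w0
2. ~((p & q) -> p), w0
3. ~<>~p, w0
4. p & q, w0
5. ~p, w0
6. p, w0
7. q, w0
Branch closes: p and ~p both at w0.
All branches of the negation close; one closing branch shown above.

Valid in K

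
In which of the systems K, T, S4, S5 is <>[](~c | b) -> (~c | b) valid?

S5

S4-tableau for the negation ~(<>[](~c | b) -> (~c | b)):
1. ~(<>[](~c | b) -> (~c | b)), u
2. <>[](~c | b), u
3. ~(~c | b), u
4. c, u
5. ~b, u
6. [](~c | b), v
7. ~c | b, v
8. b, v
Accessibility: uRu, uRv, vRv
Complete open branch: countermodel on an S4-frame, so not valid in S4, nor in K, T (the same frame is also a K-frame and a T-frame).
S5-tableau for the negation ~(<>[](~c | b) -> (~c | b)):
1. ~(<>[](~c | b) -> (~c | b)), u
2. <>[](~c | b), u
3. ~(~c | b), u
4. c, u
5. ~b, u
6. [](~c | b), v
7. ~c | b, u
8. ~c | b, v
9. b, u
Accessibility: uRu, uRv, vRu, vRv
Branch closes: b and ~b both at u.
Every branch closes (one shown): valid in S5.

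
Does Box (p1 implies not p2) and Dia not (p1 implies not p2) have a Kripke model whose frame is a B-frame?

1. Box (p1 implies not p2) and Dia not (p1 implies not p2), w0
2. Box (p1 implies not p2), w0
3. Dia not (p1 implies not p2), w0
4. p1 implies not p2, w0
5. not p2, w0
6. not (p1 implies not p2), w1
7. p1, w1
8. p2, w1
9. p1 implies not p2, w1
10. not p2, w1
Accessibility: w0Rw0, w0Rw1, w1Rw0, w1Rw1
Branch closes: p2 and not p2 both at w1.
(One branch shown.) All branches close.

Unsatisfiable (every branch closes)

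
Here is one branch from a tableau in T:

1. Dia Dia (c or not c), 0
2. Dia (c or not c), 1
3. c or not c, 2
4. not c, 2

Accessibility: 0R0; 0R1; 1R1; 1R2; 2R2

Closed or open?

There is no literal clash: for every atom and world, at most one sign appears.

Not closed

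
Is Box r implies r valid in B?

Tableau for the negation not (Box r implies r):
1. not (Box r implies r), w0
2. Box r, w0   [neg-implies-rule on 1]
3. not r, w0   [neg-implies-rule on 1]
4. r, w0   [Box-rule on 2 via w0Rw0]
Accessibility: w0Rw0
Branch closes: r and not r both at w0.
All branches of the negation close; one closing branch shown above.

Valid in B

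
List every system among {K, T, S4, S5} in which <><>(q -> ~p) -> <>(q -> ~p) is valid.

S4-tableau for the negation ~(<><>(q -> ~p) -> <>(q -> ~p)):
1. ~(<><>(q -> ~p) -> <>(q -> ~p)), w0
2. <><>(q -> ~p), w0   [~->-rule on 1]
3. ~<>(q -> ~p), w0   [~->-rule on 1]
4. ~(q -> ~p), w0   [~<>-rule on 3 via w0Rw0]
5. q, w0   [~->-rule on 4]
6. p, w0   [~->-rule on 4]
7. <>(q -> ~p), w1   [<>-rule on 2: fresh world w1, w0Rw1]
8. ~(q -> ~p), w1   [~<>-rule on 3 via w0Rw1]
9. q, w1   [~->-rule on 8]
10. p, w1   [~->-rule on 8]
11. q -> ~p, w2   [<>-rule on 7: fresh world w2, w1Rw2]
12. ~(q -> ~p), w2   [~<>-rule on 3 via w0Rw2]
13. q, w2   [~->-rule on 12]
14. p, w2   [~->-rule on 12]
15. ~p, w2   [->-rule on 11 (branches; this branch)]
Accessibility: w0Rw0, w0Rw1, w0Rw2, w1Rw1, w1Rw2, w2Rw2
Branch closes: p and ~p both at w2.
Every branch closes (one shown): valid in S4, hence also in S5 (every theorem of S4 is a theorem of S5).
T-tableau for the negation ~(<><>(q -> ~p) -> <>(q -> ~p)):
1. ~(<><>(q -> ~p) -> <>(q -> ~p)), w0
2. <><>(q -> ~p), w0   [~->-rule on 1]
3. ~<>(q -> ~p), w0   [~->-rule on 1]
4. ~(q -> ~p), w0   [~<>-rule on 3 via w0Rw0]
5. q, w0   [~->-rule on 4]
6. p, w0   [~->-rule on 4]
7. <>(q -> ~p), w1   [<>-rule on 2: fresh world w1, w0Rw1]
8. ~(q -> ~p), w1   [~<>-rule on 3 via w0Rw1]
9. q, w1   [~->-rule on 8]
10. p, w1   [~->-rule on 8]
11. q -> ~p, w2   [<>-rule on 7: fresh world w2, w1Rw2]
12. ~p, w2   [->-rule on 11 (branches; this branch)]
Accessibility: w0Rw0, w0Rw1, w1Rw1, w1Rw2, w2Rw2
Complete open branch: countermodel on a T-frame, so not valid in T, nor in K (the same frame is also a K-frame).

S4, S5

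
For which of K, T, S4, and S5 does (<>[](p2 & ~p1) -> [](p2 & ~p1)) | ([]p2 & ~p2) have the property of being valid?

S5

S5-tableau for the negation ~((<>[](p2 & ~p1) -> [](p2 & ~p1)) | ([]p2 & ~p2)):
1. ~((<>[](p2 & ~p1) -> [](p2 & ~p1)) | ([]p2 & ~p2)), u
2. ~(<>[](p2 & ~p1) -> [](p2 & ~p1)), u
3. ~([]p2 & ~p2), u
4. <>[](p2 & ~p1), u
5. ~[](p2 & ~p1), u
6. p2, u
7. [](p2 & ~p1), v
8. p2 & ~p1, u
9. ~p1, u
10. p2 & ~p1, v
11. p2, v
12. ~p1, v
13. ~(p2 & ~p1), w
14. p2 & ~p1, w
15. p2, w
16. ~p1, w
17. p1, w
Accessibility: uRu, uRv, uRw, vRu, vRv, vRw, wRu, wRv, wRw
Branch closes: p1 and ~p1 both at w.
Every branch closes (one shown): valid in S5.
S4-tableau for the negation ~((<>[](p2 & ~p1) -> [](p2 & ~p1)) | ([]p2 & ~p2)):
1. ~((<>[](p2 & ~p1) -> [](p2 & ~p1)) | ([]p2 & ~p2)), u
2. ~(<>[](p2 & ~p1) -> [](p2 & ~p1)), u
3. ~([]p2 & ~p2), u
4. <>[](p2 & ~p1), u
5. ~[](p2 & ~p1), u
6. p2, u
7. [](p2 & ~p1), v
8. p2 & ~p1, v
9. p2, v
10. ~p1, v
11. ~(p2 & ~p1), w
12. p1, w
Accessibility: uRu, uRv, uRw, vRv, wRw
Complete open branch: countermodel on an S4-frame, so not valid in S4, nor in K, T (the same frame is also a K-frame and a T-frame).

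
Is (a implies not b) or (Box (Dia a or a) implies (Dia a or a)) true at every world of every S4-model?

Tableau for the negation not ((a implies not b) or (Box (Dia a or a) implies (Dia a or a))):
1. not ((a implies not b) or (Box (Dia a or a) implies (Dia a or a))), w0
2. not (a implies not b), w0
3. not (Box (Dia a or a) implies (Dia a or a)), w0
4. a, w0
5. b, w0
6. Box (Dia a or a), w0
7. not (Dia a or a), w0
8. not Dia a, w0
9. not a, w0
Accessibility: w0Rw0
Branch closes: a and not a both at w0.
All branches of the negation close; one closing branch shown above.

Yes, valid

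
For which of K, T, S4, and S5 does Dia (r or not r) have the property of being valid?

T, S4, S5

K-tableau for the negation not Dia (r or not r):
1. not Dia (r or not r), w0
Complete open branch: countermodel on a K-frame, so not valid in K.
T-tableau for the negation not Dia (r or not r):
1. not Dia (r or not r), w0
2. not (r or not r), w0
3. not r, w0
4. r, w0
Accessibility: w0Rw0
Branch closes: r and not r both at w0.
Every branch closes (one shown): valid in T, hence also in S4, S5 (every theorem of T is a theorem of S4 and S5).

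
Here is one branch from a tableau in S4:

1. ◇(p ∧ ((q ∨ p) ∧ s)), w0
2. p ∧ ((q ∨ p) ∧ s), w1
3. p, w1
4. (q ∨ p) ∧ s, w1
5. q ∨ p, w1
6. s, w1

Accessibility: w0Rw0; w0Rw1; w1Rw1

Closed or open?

Open

No atom appears with both signs at the same world.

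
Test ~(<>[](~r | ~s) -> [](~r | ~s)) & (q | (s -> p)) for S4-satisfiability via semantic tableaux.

1. ~(<>[](~r | ~s) -> [](~r | ~s)) & (q | (s -> p)), w0
2. ~(<>[](~r | ~s) -> [](~r | ~s)), w0   [&-rule on 1]
3. q | (s -> p), w0   [&-rule on 1]
4. <>[](~r | ~s), w0   [~->-rule on 2]
5. ~[](~r | ~s), w0   [~->-rule on 2]
6. s -> p, w0   [|-rule on 3 (branches; this branch)]
7. p, w0   [->-rule on 6 (branches; this branch)]
8. [](~r | ~s), w1   [<>-rule on 4: fresh world w1, w0Rw1]
9. ~r | ~s, w1   [[]-rule on 8 via w1Rw1]
10. ~s, w1   [|-rule on 9 (branches; this branch)]
11. ~(~r | ~s), w2   [~[]-rule on 5: fresh world w2, w0Rw2]
12. r, w2   [~|-rule on 11]
13. s, w2   [~|-rule on 11]
Accessibility: w0Rw0, w0Rw1, w0Rw2, w1Rw1, w2Rw2

Satisfiable (open branch found)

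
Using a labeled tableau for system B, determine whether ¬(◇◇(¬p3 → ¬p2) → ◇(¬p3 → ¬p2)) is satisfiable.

1. ¬(◇◇(¬p3 → ¬p2) → ◇(¬p3 → ¬p2)), 0
2. ◇◇(¬p3 → ¬p2), 0
3. ¬◇(¬p3 → ¬p2), 0
4. ¬(¬p3 → ¬p2), 0
5. ¬p3, 0
6. p2, 0
7. ◇(¬p3 → ¬p2), 1
8. ¬(¬p3 → ¬p2), 1
9. ¬p3, 1
10. p2, 1
11. ¬p3 → ¬p2, 2
12. ¬p2, 2
Accessibility: 0R0, 0R1, 1R0, 1R1, 1R2, 2R1, 2R2

Satisfiable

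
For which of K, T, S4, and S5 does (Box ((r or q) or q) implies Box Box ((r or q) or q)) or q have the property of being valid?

S4-tableau for the negation not ((Box ((r or q) or q) implies Box Box ((r or q) or q)) or q):
1. not ((Box ((r or q) or q) implies Box Box ((r or q) or q)) or q), 0
2. not (Box ((r or q) or q) implies Box Box ((r or q) or q)), 0
3. not q, 0
4. Box ((r or q) or q), 0
5. not Box Box ((r or q) or q), 0
6. (r or q) or q, 0
7. r or q, 0
8. r, 0
9. not Box ((r or q) or q), 1
10. (r or q) or q, 1
11. r or q, 1
12. q, 1
13. not ((r or q) or q), 2
14. not (r or q), 2
15. not q, 2
16. not r, 2
17. (r or q) or q, 2
18. r or q, 2
19. q, 2
Accessibility: 0R0, 0R1, 0R2, 1R1, 1R2, 2R2
Branch closes: q and not q both at 2.
Every branch closes (one shown): valid in S4, hence also in S5 (every theorem of S4 is a theorem of S5).
T-tableau for the negation not ((Box ((r or q) or q) implies Box Box ((r or q) or q)) or q):
1. not ((Box ((r or q) or q) implies Box Box ((r or q) or q)) or q), 0
2. not (Box ((r or q) or q) implies Box Box ((r or q) or q)), 0
3. not q, 0
4. Box ((r or q) or q), 0
5. not Box Box ((r or q) or q), 0
6. (r or q) or q, 0
7. r or q, 0
8. r, 0
9. not Box ((r or q) or q), 1
10. (r or q) or q, 1
11. q, 1
12. not ((r or q) or q), 2
13. not (r or q), 2
14. not q, 2
15. not r, 2
Accessibility: 0R0, 0R1, 1R1, 1R2, 2R2
Complete open branch: countermodel on a T-frame, so not valid in T, nor in K (the same frame is also a K-frame).

S4, S5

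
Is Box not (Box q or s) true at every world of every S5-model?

Tableau for the negation not Box not (Box q or s):
1. not Box not (Box q or s), u
2. Box q or s, v   [neg-Box-rule on 1: fresh world v, uRv]
3. s, v   [or-rule on 2 (branches; this branch)]
Accessibility: uRu, uRv, vRu, vRv
The negation has an open branch (countermodel exists).

Invalid (countermodel exists)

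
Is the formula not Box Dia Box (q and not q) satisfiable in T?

1. not Box Dia Box (q and not q), 0
2. not Dia Box (q and not q), 1
3. not Box (q and not q), 1
4. not (q and not q), 2
5. not Box (q and not q), 2
6. q, 2
7. not (q and not q), 3
8. q, 3
Accessibility: 0R0, 0R1, 1R1, 1R2, 2R2, 2R3, 3R3

Yes, satisfiable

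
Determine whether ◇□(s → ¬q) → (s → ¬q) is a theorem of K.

Tableau for the negation ¬(◇□(s → ¬q) → (s → ¬q)):
1. ¬(◇□(s → ¬q) → (s → ¬q)), 0
2. ◇□(s → ¬q), 0
3. ¬(s → ¬q), 0
4. s, 0
5. q, 0
6. □(s → ¬q), 1
Accessibility: 0R1
The negation has an open branch (countermodel exists).

Invalid (countermodel exists)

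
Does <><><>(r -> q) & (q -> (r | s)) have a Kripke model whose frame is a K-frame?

1. <><><>(r -> q) & (q -> (r | s)), u
2. <><><>(r -> q), u
3. q -> (r | s), u
4. r | s, u
5. s, u
6. <><>(r -> q), v
7. <>(r -> q), w
8. r -> q, x
9. q, x
Accessibility: uRv, vRw, wRx

Satisfiable (open branch found)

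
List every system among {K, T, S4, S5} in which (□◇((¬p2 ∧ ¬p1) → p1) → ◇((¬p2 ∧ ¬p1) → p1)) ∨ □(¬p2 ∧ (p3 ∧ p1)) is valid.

K-tableau for the negation ¬((□◇((¬p2 ∧ ¬p1) → p1) → ◇((¬p2 ∧ ¬p1) → p1)) ∨ □(¬p2 ∧ (p3 ∧ p1))):
1. ¬((□◇((¬p2 ∧ ¬p1) → p1) → ◇((¬p2 ∧ ¬p1) → p1)) ∨ □(¬p2 ∧ (p3 ∧ p1))), w0
2. ¬(□◇((¬p2 ∧ ¬p1) → p1) → ◇((¬p2 ∧ ¬p1) → p1)), w0
3. ¬□(¬p2 ∧ (p3 ∧ p1)), w0
4. □◇((¬p2 ∧ ¬p1) → p1), w0
5. ¬◇((¬p2 ∧ ¬p1) → p1), w0
6. ¬(¬p2 ∧ (p3 ∧ p1)), w1
7. ◇((¬p2 ∧ ¬p1) → p1), w1
8. ¬((¬p2 ∧ ¬p1) → p1), w1
9. ¬p2 ∧ ¬p1, w1
10. ¬p1, w1
11. ¬p2, w1
12. ¬(p3 ∧ p1), w1
13. (¬p2 ∧ ¬p1) → p1, w2
14. p1, w2
Accessibility: w0Rw1, w1Rw2
Complete open branch: countermodel on a K-frame, so not valid in K.
T-tableau for the negation ¬((□◇((¬p2 ∧ ¬p1) → p1) → ◇((¬p2 ∧ ¬p1) → p1)) ∨ □(¬p2 ∧ (p3 ∧ p1))):
1. ¬((□◇((¬p2 ∧ ¬p1) → p1) → ◇((¬p2 ∧ ¬p1) → p1)) ∨ □(¬p2 ∧ (p3 ∧ p1))), w0
2. ¬(□◇((¬p2 ∧ ¬p1) → p1) → ◇((¬p2 ∧ ¬p1) → p1)), w0
3. ¬□(¬p2 ∧ (p3 ∧ p1)), w0
4. □◇((¬p2 ∧ ¬p1) → p1), w0
5. ¬◇((¬p2 ∧ ¬p1) → p1), w0
6. ◇((¬p2 ∧ ¬p1) → p1), w0
7. ¬((¬p2 ∧ ¬p1) → p1), w0
8. ¬p2 ∧ ¬p1, w0
9. ¬p1, w0
10. ¬p2, w0
11. ¬(¬p2 ∧ (p3 ∧ p1)), w1
12. ◇((¬p2 ∧ ¬p1) → p1), w1
13. ¬((¬p2 ∧ ¬p1) → p1), w1
14. ¬p2 ∧ ¬p1, w1
15. ¬p1, w1
16. ¬p2, w1
17. ¬(p3 ∧ p1), w1
18. (¬p2 ∧ ¬p1) → p1, w2
19. ◇((¬p2 ∧ ¬p1) → p1), w2
20. ¬((¬p2 ∧ ¬p1) → p1), w2
21. ¬p2 ∧ ¬p1, w2
22. ¬p1, w2
23. ¬p2, w2
24. ¬(¬p2 ∧ ¬p1), w2
25. p1, w2
Accessibility: w0Rw0, w0Rw1, w0Rw2, w1Rw1, w2Rw2
Branch closes: p1 and ¬p1 both at w2.
Every branch closes (one shown): valid in T, hence also in S4, S5 (every theorem of T is a theorem of S4 and S5).

T, S4, S5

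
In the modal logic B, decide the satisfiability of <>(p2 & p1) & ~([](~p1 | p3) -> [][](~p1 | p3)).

1. <>(p2 & p1) & ~([](~p1 | p3) -> [][](~p1 | p3)), 0
2. <>(p2 & p1), 0   [&-rule on 1]
3. ~([](~p1 | p3) -> [][](~p1 | p3)), 0   [&-rule on 1]
4. [](~p1 | p3), 0   [~->-rule on 3]
5. ~[][](~p1 | p3), 0   [~->-rule on 3]
6. ~p1 | p3, 0   [[]-rule on 4 via 0R0]
7. p3, 0   [|-rule on 6 (branches; this branch)]
8. p2 & p1, 1   [<>-rule on 2: fresh world 1, 0R1]
9. p2, 1   [&-rule on 8]
10. p1, 1   [&-rule on 8]
11. ~p1 | p3, 1   [[]-rule on 4 via 0R1]
12. p3, 1   [|-rule on 11 (branches; this branch)]
13. ~[](~p1 | p3), 2   [~[]-rule on 5: fresh world 2, 0R2]
14. ~p1 | p3, 2   [[]-rule on 4 via 0R2]
15. p3, 2   [|-rule on 14 (branches; this branch)]
16. ~(~p1 | p3), 3   [~[]-rule on 13: fresh world 3, 2R3]
17. p1, 3   [~|-rule on 16]
18. ~p3, 3   [~|-rule on 16]
Accessibility: 0R0, 0R1, 0R2, 1R0, 1R1, 2R0, 2R2, 2R3, 3R2, 3R3

Satisfiable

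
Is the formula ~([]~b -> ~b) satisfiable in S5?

1. ~([]~b -> ~b), u
2. []~b, u
3. b, u
4. ~b, u
Accessibility: uRu
Branch closes: b and ~b both at u.
All branches of the tableau close; one closing branch shown above.

No, unsatisfiable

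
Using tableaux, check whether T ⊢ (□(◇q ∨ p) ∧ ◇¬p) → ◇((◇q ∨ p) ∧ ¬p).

Yes, valid

Tableau for the negation ¬((□(◇q ∨ p) ∧ ◇¬p) → ◇((◇q ∨ p) ∧ ¬p)):
1. ¬((□(◇q ∨ p) ∧ ◇¬p) → ◇((◇q ∨ p) ∧ ¬p)), u
2. □(◇q ∨ p) ∧ ◇¬p, u   [¬→-rule on 1]
3. ¬◇((◇q ∨ p) ∧ ¬p), u   [¬→-rule on 1]
4. □(◇q ∨ p), u   [∧-rule on 2]
5. ◇¬p, u   [∧-rule on 2]
6. ¬((◇q ∨ p) ∧ ¬p), u   [¬◇-rule on 3 via uRu]
7. ◇q ∨ p, u   [□-rule on 4 via uRu]
8. p, u   [¬∧-rule on 6 (branches; this branch)]
9. ◇q, u   [∨-rule on 7 (branches; this branch)]
10. ¬p, v   [◇-rule on 5: fresh world v, uRv]
11. ¬((◇q ∨ p) ∧ ¬p), v   [¬◇-rule on 3 via uRv]
12. ◇q ∨ p, v   [□-rule on 4 via uRv]
13. ¬(◇q ∨ p), v   [¬∧-rule on 11 (branches; this branch)]
14. ¬◇q, v   [¬∨-rule on 13]
15. ¬q, v   [¬◇-rule on 14 via vRv]
16. ◇q, v   [∨-rule on 12 (branches; this branch)]
17. q, w   [◇-rule on 9: fresh world w, uRw]
18. ¬((◇q ∨ p) ∧ ¬p), w   [¬◇-rule on 3 via uRw]
19. ◇q ∨ p, w   [□-rule on 4 via uRw]
20. p, w   [¬∧-rule on 18 (branches; this branch)]
21. q, x   [◇-rule on 16: fresh world x, vRx]
22. ¬q, x   [¬◇-rule on 14 via vRx]
Accessibility: uRu, uRv, uRw, vRv, vRx, wRw, xRx
Branch closes: q and ¬q both at x.
All branches of the negation close; one closing branch shown above.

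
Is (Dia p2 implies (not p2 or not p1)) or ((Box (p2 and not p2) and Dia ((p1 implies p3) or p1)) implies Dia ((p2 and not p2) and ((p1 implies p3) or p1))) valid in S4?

Tableau for the negation not ((Dia p2 implies (not p2 or not p1)) or ((Box (p2 and not p2) and Dia ((p1 implies p3) or p1)) implies Dia ((p2 and not p2) and ((p1 implies p3) or p1)))):
1. not ((Dia p2 implies (not p2 or not p1)) or ((Box (p2 and not p2) and Dia ((p1 implies p3) or p1)) implies Dia ((p2 and not p2) and ((p1 implies p3) or p1)))), u
2. not (Dia p2 implies (not p2 or not p1)), u   [neg-or-rule on 1]
3. not ((Box (p2 and not p2) and Dia ((p1 implies p3) or p1)) implies Dia ((p2 and not p2) and ((p1 implies p3) or p1))), u   [neg-or-rule on 1]
4. Dia p2, u   [neg-implies-rule on 2]
5. not (not p2 or not p1), u   [neg-implies-rule on 2]
6. Box (p2 and not p2) and Dia ((p1 implies p3) or p1), u   [neg-implies-rule on 3]
7. not Dia ((p2 and not p2) and ((p1 implies p3) or p1)), u   [neg-implies-rule on 3]
8. p2, u   [neg-or-rule on 5]
9. p1, u   [neg-or-rule on 5]
10. Box (p2 and not p2), u   [and-rule on 6]
11. Dia ((p1 implies p3) or p1), u   [and-rule on 6]
12. not ((p2 and not p2) and ((p1 implies p3) or p1)), u   [neg-Dia-rule on 7 via uRu]
13. p2 and not p2, u   [Box-rule on 10 via uRu]
14. not p2, u   [and-rule on 13]
Accessibility: uRu
Branch closes: p2 and not p2 both at u.
Every branch of the negation's tableau closes; the branch above is one of them.

Valid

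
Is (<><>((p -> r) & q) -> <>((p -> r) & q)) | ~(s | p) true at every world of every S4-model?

Tableau for the negation ~((<><>((p -> r) & q) -> <>((p -> r) & q)) | ~(s | p)):
1. ~((<><>((p -> r) & q) -> <>((p -> r) & q)) | ~(s | p)), u
2. ~(<><>((p -> r) & q) -> <>((p -> r) & q)), u
3. s | p, u
4. <><>((p -> r) & q), u
5. ~<>((p -> r) & q), u
6. ~((p -> r) & q), u
7. p, u
8. ~(p -> r), u
9. ~r, u
10. <>((p -> r) & q), v
11. ~((p -> r) & q), v
12. ~(p -> r), v
13. p, v
14. ~r, v
15. (p -> r) & q, w
16. p -> r, w
17. q, w
18. ~((p -> r) & q), w
19. r, w
20. ~(p -> r), w
21. p, w
22. ~r, w
Accessibility: uRu, uRv, uRw, vRv, vRw, wRw
Branch closes: r and ~r both at w.
All branches of the negation close; one closing branch shown above.

Yes, valid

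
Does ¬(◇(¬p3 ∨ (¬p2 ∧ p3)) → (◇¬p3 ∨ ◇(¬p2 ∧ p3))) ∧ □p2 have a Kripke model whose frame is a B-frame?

No, unsatisfiable

1. ¬(◇(¬p3 ∨ (¬p2 ∧ p3)) → (◇¬p3 ∨ ◇(¬p2 ∧ p3))) ∧ □p2, w0
2. ¬(◇(¬p3 ∨ (¬p2 ∧ p3)) → (◇¬p3 ∨ ◇(¬p2 ∧ p3))), w0
3. □p2, w0
4. ◇(¬p3 ∨ (¬p2 ∧ p3)), w0
5. ¬(◇¬p3 ∨ ◇(¬p2 ∧ p3)), w0
6. ¬◇¬p3, w0
7. ¬◇(¬p2 ∧ p3), w0
8. p2, w0
9. p3, w0
10. ¬(¬p2 ∧ p3), w0
11. ¬p3 ∨ (¬p2 ∧ p3), w1
12. p2, w1
13. p3, w1
14. ¬(¬p2 ∧ p3), w1
15. ¬p2 ∧ p3, w1
16. ¬p2, w1
Accessibility: w0Rw0, w0Rw1, w1Rw0, w1Rw1
Branch closes: p2 and ¬p2 both at w1.
(One branch shown.) All branches close.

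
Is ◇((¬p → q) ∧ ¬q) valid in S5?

Invalid (countermodel exists)

Tableau for the negation ¬◇((¬p → q) ∧ ¬q):
1. ¬◇((¬p → q) ∧ ¬q), u
2. ¬((¬p → q) ∧ ¬q), u
3. q, u
Accessibility: uRu
The negation has an open branch (countermodel exists).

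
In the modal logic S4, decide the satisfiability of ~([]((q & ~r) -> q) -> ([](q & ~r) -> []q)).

No, unsatisfiable

1. ~([]((q & ~r) -> q) -> ([](q & ~r) -> []q)), u
2. []((q & ~r) -> q), u
3. ~([](q & ~r) -> []q), u
4. [](q & ~r), u
5. ~[]q, u
6. (q & ~r) -> q, u
7. q & ~r, u
8. q, u
9. ~r, u
10. ~q, v
11. (q & ~r) -> q, v
12. q & ~r, v
13. q, v
14. ~r, v
Accessibility: uRu, uRv, vRv
Branch closes: q and ~q both at v.
All branches of the tableau close; one closing branch shown above.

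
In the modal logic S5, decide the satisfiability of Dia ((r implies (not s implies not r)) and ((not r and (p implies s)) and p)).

1. Dia ((r implies (not s implies not r)) and ((not r and (p implies s)) and p)), 0
2. (r implies (not s implies not r)) and ((not r and (p implies s)) and p), 1
3. r implies (not s implies not r), 1
4. (not r and (p implies s)) and p, 1
5. not r and (p implies s), 1
6. p, 1
7. not r, 1
8. p implies s, 1
9. not s implies not r, 1
10. s, 1
Accessibility: 0R0, 0R1, 1R0, 1R1

Yes, satisfiable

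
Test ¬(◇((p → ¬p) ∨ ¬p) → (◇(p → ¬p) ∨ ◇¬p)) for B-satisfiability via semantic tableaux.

No, unsatisfiable

1. ¬(◇((p → ¬p) ∨ ¬p) → (◇(p → ¬p) ∨ ◇¬p)), 0
2. ◇((p → ¬p) ∨ ¬p), 0   [¬→-rule on 1]
3. ¬(◇(p → ¬p) ∨ ◇¬p), 0   [¬→-rule on 1]
4. ¬◇(p → ¬p), 0   [¬∨-rule on 3]
5. ¬◇¬p, 0   [¬∨-rule on 3]
6. ¬(p → ¬p), 0   [¬◇-rule on 4 via 0R0]
7. p, 0   [¬→-rule on 6]
8. (p → ¬p) ∨ ¬p, 1   [◇-rule on 2: fresh world 1, 0R1]
9. ¬(p → ¬p), 1   [¬◇-rule on 4 via 0R1]
10. p, 1   [¬→-rule on 9]
11. p → ¬p, 1   [∨-rule on 8 (branches; this branch)]
12. ¬p, 1   [→-rule on 11 (branches; this branch)]
Accessibility: 0R0, 0R1, 1R0, 1R1
Branch closes: p and ¬p both at 1.
All branches of the tableau close; one closing branch shown above.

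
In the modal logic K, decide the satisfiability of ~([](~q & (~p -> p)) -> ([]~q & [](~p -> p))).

Unsatisfiable

1. ~([](~q & (~p -> p)) -> ([]~q & [](~p -> p))), u
2. [](~q & (~p -> p)), u
3. ~([]~q & [](~p -> p)), u
4. ~[](~p -> p), u
5. ~(~p -> p), v
6. ~p, v
7. ~q & (~p -> p), v
8. ~q, v
9. ~p -> p, v
10. p, v
Accessibility: uRv
Branch closes: p and ~p both at v.
All branches of the tableau close; one closing branch shown above.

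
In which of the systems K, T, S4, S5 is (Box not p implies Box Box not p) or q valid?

S4, S5

T-tableau for the negation not ((Box not p implies Box Box not p) or q):
1. not ((Box not p implies Box Box not p) or q), u
2. not (Box not p implies Box Box not p), u   [neg-or-rule on 1]
3. not q, u   [neg-or-rule on 1]
4. Box not p, u   [neg-implies-rule on 2]
5. not Box Box not p, u   [neg-implies-rule on 2]
6. not p, u   [Box-rule on 4 via uRu]
7. not Box not p, v   [neg-Box-rule on 5: fresh world v, uRv]
8. not p, v   [Box-rule on 4 via uRv]
9. p, w   [neg-Box-rule on 7: fresh world w, vRw]
Accessibility: uRu, uRv, vRv, vRw, wRw
Complete open branch: countermodel on a T-frame, so not valid in T, nor in K (the same frame is also a K-frame).
S4-tableau for the negation not ((Box not p implies Box Box not p) or q):
1. not ((Box not p implies Box Box not p) or q), u
2. not (Box not p implies Box Box not p), u   [neg-or-rule on 1]
3. not q, u   [neg-or-rule on 1]
4. Box not p, u   [neg-implies-rule on 2]
5. not Box Box not p, u   [neg-implies-rule on 2]
6. not p, u   [Box-rule on 4 via uRu]
7. not Box not p, v   [neg-Box-rule on 5: fresh world v, uRv]
8. not p, v   [Box-rule on 4 via uRv]
9. p, w   [neg-Box-rule on 7: fresh world w, vRw]
10. not p, w   [Box-rule on 4 via uRw]
Accessibility: uRu, uRv, uRw, vRv, vRw, wRw
Branch closes: p and not p both at w.
Every branch closes (one shown): valid in S4, hence also in S5 (every theorem of S4 is a theorem of S5).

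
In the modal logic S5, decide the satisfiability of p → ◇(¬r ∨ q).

1. p → ◇(¬r ∨ q), 0
2. ◇(¬r ∨ q), 0
3. ¬r ∨ q, 1
4. q, 1
Accessibility: 0R0, 0R1, 1R0, 1R1

Satisfiable (open branch found)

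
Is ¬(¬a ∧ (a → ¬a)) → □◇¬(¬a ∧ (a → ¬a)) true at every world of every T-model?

Tableau for the negation ¬(¬(¬a ∧ (a → ¬a)) → □◇¬(¬a ∧ (a → ¬a))):
1. ¬(¬(¬a ∧ (a → ¬a)) → □◇¬(¬a ∧ (a → ¬a))), w0
2. ¬(¬a ∧ (a → ¬a)), w0
3. ¬□◇¬(¬a ∧ (a → ¬a)), w0
4. ¬(a → ¬a), w0
5. a, w0
6. ¬◇¬(¬a ∧ (a → ¬a)), w1
7. ¬a ∧ (a → ¬a), w1
8. ¬a, w1
9. a → ¬a, w1
Accessibility: w0Rw0, w0Rw1, w1Rw1
The negation has an open branch (countermodel exists).

Not valid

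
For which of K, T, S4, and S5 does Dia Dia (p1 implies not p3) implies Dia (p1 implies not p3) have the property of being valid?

T-tableau for the negation not (Dia Dia (p1 implies not p3) implies Dia (p1 implies not p3)):
1. not (Dia Dia (p1 implies not p3) implies Dia (p1 implies not p3)), 0
2. Dia Dia (p1 implies not p3), 0
3. not Dia (p1 implies not p3), 0
4. not (p1 implies not p3), 0
5. p1, 0
6. p3, 0
7. Dia (p1 implies not p3), 1
8. not (p1 implies not p3), 1
9. p1, 1
10. p3, 1
11. p1 implies not p3, 2
12. not p3, 2
Accessibility: 0R0, 0R1, 1R1, 1R2, 2R2
Complete open branch: countermodel on a T-frame, so not valid in T, nor in K (the same frame is also a K-frame).
S4-tableau for the negation not (Dia Dia (p1 implies not p3) implies Dia (p1 implies not p3)):
1. not (Dia Dia (p1 implies not p3) implies Dia (p1 implies not p3)), 0
2. Dia Dia (p1 implies not p3), 0
3. not Dia (p1 implies not p3), 0
4. not (p1 implies not p3), 0
5. p1, 0
6. p3, 0
7. Dia (p1 implies not p3), 1
8. not (p1 implies not p3), 1
9. p1, 1
10. p3, 1
11. p1 implies not p3, 2
12. not (p1 implies not p3), 2
13. p1, 2
14. p3, 2
15. not p3, 2
Accessibility: 0R0, 0R1, 0R2, 1R1, 1R2, 2R2
Branch closes: p3 and not p3 both at 2.
Every branch closes (one shown): valid in S4, hence also in S5 (every theorem of S4 is a theorem of S5).

S4, S5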